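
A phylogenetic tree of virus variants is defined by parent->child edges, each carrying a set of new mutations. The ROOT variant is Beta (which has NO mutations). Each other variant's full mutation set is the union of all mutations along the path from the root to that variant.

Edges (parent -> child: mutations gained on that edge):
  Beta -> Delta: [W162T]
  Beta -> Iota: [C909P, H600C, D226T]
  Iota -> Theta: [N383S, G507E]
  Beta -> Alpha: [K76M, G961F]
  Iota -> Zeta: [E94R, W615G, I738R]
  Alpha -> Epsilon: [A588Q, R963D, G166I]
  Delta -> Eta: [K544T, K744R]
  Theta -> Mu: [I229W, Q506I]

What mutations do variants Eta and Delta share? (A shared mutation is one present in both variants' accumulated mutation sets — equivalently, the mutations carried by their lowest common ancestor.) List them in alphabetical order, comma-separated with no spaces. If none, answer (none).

Answer: W162T

Derivation:
Accumulating mutations along path to Eta:
  At Beta: gained [] -> total []
  At Delta: gained ['W162T'] -> total ['W162T']
  At Eta: gained ['K544T', 'K744R'] -> total ['K544T', 'K744R', 'W162T']
Mutations(Eta) = ['K544T', 'K744R', 'W162T']
Accumulating mutations along path to Delta:
  At Beta: gained [] -> total []
  At Delta: gained ['W162T'] -> total ['W162T']
Mutations(Delta) = ['W162T']
Intersection: ['K544T', 'K744R', 'W162T'] ∩ ['W162T'] = ['W162T']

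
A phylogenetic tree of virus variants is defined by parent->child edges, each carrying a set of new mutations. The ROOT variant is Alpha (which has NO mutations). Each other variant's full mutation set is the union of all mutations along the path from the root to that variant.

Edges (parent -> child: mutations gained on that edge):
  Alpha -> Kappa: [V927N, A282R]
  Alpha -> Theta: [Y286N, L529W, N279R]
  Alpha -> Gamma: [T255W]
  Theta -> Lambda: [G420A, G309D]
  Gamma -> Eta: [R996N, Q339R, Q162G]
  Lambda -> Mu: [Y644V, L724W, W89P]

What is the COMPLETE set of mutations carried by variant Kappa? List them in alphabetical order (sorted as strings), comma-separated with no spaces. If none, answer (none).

At Alpha: gained [] -> total []
At Kappa: gained ['V927N', 'A282R'] -> total ['A282R', 'V927N']

Answer: A282R,V927N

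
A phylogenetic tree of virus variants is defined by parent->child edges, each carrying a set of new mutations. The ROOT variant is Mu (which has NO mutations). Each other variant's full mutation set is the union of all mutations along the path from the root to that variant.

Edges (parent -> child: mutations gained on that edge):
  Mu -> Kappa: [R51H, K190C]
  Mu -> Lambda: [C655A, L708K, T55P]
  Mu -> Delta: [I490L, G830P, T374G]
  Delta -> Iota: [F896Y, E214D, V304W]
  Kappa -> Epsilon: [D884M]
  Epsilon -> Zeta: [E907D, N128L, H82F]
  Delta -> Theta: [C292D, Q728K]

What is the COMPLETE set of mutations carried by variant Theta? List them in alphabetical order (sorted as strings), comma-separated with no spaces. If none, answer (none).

At Mu: gained [] -> total []
At Delta: gained ['I490L', 'G830P', 'T374G'] -> total ['G830P', 'I490L', 'T374G']
At Theta: gained ['C292D', 'Q728K'] -> total ['C292D', 'G830P', 'I490L', 'Q728K', 'T374G']

Answer: C292D,G830P,I490L,Q728K,T374G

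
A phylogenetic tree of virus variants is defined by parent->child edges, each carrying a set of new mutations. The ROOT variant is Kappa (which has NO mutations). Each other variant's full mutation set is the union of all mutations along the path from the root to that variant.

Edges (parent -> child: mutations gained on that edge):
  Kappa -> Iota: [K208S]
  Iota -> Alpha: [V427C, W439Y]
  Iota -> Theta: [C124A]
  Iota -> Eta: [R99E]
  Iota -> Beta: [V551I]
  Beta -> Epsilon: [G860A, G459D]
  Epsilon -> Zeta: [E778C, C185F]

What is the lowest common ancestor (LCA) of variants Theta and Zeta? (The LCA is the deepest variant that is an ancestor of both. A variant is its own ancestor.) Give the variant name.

Answer: Iota

Derivation:
Path from root to Theta: Kappa -> Iota -> Theta
  ancestors of Theta: {Kappa, Iota, Theta}
Path from root to Zeta: Kappa -> Iota -> Beta -> Epsilon -> Zeta
  ancestors of Zeta: {Kappa, Iota, Beta, Epsilon, Zeta}
Common ancestors: {Kappa, Iota}
Walk up from Zeta: Zeta (not in ancestors of Theta), Epsilon (not in ancestors of Theta), Beta (not in ancestors of Theta), Iota (in ancestors of Theta), Kappa (in ancestors of Theta)
Deepest common ancestor (LCA) = Iota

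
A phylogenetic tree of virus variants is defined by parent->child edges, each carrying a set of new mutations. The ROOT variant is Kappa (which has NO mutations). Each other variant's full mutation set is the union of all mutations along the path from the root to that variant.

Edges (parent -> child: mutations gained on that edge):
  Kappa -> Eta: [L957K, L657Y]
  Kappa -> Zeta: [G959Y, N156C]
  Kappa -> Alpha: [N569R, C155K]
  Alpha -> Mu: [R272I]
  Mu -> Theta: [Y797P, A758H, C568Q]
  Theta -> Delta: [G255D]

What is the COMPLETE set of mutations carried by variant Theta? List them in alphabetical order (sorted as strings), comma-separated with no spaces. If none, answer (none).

Answer: A758H,C155K,C568Q,N569R,R272I,Y797P

Derivation:
At Kappa: gained [] -> total []
At Alpha: gained ['N569R', 'C155K'] -> total ['C155K', 'N569R']
At Mu: gained ['R272I'] -> total ['C155K', 'N569R', 'R272I']
At Theta: gained ['Y797P', 'A758H', 'C568Q'] -> total ['A758H', 'C155K', 'C568Q', 'N569R', 'R272I', 'Y797P']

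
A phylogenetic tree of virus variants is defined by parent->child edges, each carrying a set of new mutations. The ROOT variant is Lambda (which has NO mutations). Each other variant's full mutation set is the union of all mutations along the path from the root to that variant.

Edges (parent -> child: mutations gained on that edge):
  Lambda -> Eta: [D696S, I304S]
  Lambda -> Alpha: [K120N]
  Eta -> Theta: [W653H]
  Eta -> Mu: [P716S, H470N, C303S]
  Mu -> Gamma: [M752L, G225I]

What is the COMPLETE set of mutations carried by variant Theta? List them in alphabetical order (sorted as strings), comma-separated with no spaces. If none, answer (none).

At Lambda: gained [] -> total []
At Eta: gained ['D696S', 'I304S'] -> total ['D696S', 'I304S']
At Theta: gained ['W653H'] -> total ['D696S', 'I304S', 'W653H']

Answer: D696S,I304S,W653H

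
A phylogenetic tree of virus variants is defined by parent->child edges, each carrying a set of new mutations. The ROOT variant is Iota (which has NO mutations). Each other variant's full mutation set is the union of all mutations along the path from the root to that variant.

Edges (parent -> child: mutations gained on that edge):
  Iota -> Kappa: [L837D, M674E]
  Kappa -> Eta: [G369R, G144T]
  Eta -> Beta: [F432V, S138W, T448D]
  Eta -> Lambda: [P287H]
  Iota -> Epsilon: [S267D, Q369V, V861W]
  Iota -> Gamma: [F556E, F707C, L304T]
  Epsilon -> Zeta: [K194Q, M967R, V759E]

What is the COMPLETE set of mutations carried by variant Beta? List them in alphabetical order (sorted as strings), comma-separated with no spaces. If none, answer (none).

Answer: F432V,G144T,G369R,L837D,M674E,S138W,T448D

Derivation:
At Iota: gained [] -> total []
At Kappa: gained ['L837D', 'M674E'] -> total ['L837D', 'M674E']
At Eta: gained ['G369R', 'G144T'] -> total ['G144T', 'G369R', 'L837D', 'M674E']
At Beta: gained ['F432V', 'S138W', 'T448D'] -> total ['F432V', 'G144T', 'G369R', 'L837D', 'M674E', 'S138W', 'T448D']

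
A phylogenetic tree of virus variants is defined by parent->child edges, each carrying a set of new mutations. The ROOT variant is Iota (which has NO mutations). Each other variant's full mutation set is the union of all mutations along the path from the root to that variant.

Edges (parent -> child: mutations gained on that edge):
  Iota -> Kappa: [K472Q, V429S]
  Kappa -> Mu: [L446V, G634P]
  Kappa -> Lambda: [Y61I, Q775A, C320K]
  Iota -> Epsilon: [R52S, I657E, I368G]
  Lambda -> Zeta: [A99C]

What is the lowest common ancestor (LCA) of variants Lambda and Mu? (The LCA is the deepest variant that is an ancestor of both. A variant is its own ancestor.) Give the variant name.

Path from root to Lambda: Iota -> Kappa -> Lambda
  ancestors of Lambda: {Iota, Kappa, Lambda}
Path from root to Mu: Iota -> Kappa -> Mu
  ancestors of Mu: {Iota, Kappa, Mu}
Common ancestors: {Iota, Kappa}
Walk up from Mu: Mu (not in ancestors of Lambda), Kappa (in ancestors of Lambda), Iota (in ancestors of Lambda)
Deepest common ancestor (LCA) = Kappa

Answer: Kappa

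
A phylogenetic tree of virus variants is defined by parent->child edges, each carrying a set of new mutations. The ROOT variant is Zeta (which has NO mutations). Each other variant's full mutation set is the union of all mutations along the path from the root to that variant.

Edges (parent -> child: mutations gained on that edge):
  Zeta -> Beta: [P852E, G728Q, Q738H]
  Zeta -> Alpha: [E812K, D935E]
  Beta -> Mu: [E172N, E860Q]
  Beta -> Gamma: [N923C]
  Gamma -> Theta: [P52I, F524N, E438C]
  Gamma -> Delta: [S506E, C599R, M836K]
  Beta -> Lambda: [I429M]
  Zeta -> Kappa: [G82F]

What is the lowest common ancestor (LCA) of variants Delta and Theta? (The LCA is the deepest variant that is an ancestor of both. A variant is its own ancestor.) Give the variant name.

Path from root to Delta: Zeta -> Beta -> Gamma -> Delta
  ancestors of Delta: {Zeta, Beta, Gamma, Delta}
Path from root to Theta: Zeta -> Beta -> Gamma -> Theta
  ancestors of Theta: {Zeta, Beta, Gamma, Theta}
Common ancestors: {Zeta, Beta, Gamma}
Walk up from Theta: Theta (not in ancestors of Delta), Gamma (in ancestors of Delta), Beta (in ancestors of Delta), Zeta (in ancestors of Delta)
Deepest common ancestor (LCA) = Gamma

Answer: Gamma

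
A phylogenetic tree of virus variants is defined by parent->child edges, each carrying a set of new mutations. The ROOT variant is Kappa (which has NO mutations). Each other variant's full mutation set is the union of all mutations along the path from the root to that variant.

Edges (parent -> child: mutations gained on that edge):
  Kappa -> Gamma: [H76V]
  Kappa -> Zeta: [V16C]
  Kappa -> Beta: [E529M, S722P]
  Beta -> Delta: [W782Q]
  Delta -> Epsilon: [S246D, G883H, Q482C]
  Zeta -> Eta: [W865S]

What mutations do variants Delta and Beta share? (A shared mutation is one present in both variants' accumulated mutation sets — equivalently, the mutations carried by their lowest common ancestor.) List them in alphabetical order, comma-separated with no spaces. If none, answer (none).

Accumulating mutations along path to Delta:
  At Kappa: gained [] -> total []
  At Beta: gained ['E529M', 'S722P'] -> total ['E529M', 'S722P']
  At Delta: gained ['W782Q'] -> total ['E529M', 'S722P', 'W782Q']
Mutations(Delta) = ['E529M', 'S722P', 'W782Q']
Accumulating mutations along path to Beta:
  At Kappa: gained [] -> total []
  At Beta: gained ['E529M', 'S722P'] -> total ['E529M', 'S722P']
Mutations(Beta) = ['E529M', 'S722P']
Intersection: ['E529M', 'S722P', 'W782Q'] ∩ ['E529M', 'S722P'] = ['E529M', 'S722P']

Answer: E529M,S722P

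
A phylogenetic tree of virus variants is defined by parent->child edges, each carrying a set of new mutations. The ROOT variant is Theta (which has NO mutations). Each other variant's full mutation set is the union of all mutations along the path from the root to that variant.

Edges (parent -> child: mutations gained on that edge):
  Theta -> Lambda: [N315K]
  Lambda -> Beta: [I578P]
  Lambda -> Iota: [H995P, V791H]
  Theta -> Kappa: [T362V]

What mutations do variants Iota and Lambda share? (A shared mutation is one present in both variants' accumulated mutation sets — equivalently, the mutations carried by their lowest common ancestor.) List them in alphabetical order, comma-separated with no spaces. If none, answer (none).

Answer: N315K

Derivation:
Accumulating mutations along path to Iota:
  At Theta: gained [] -> total []
  At Lambda: gained ['N315K'] -> total ['N315K']
  At Iota: gained ['H995P', 'V791H'] -> total ['H995P', 'N315K', 'V791H']
Mutations(Iota) = ['H995P', 'N315K', 'V791H']
Accumulating mutations along path to Lambda:
  At Theta: gained [] -> total []
  At Lambda: gained ['N315K'] -> total ['N315K']
Mutations(Lambda) = ['N315K']
Intersection: ['H995P', 'N315K', 'V791H'] ∩ ['N315K'] = ['N315K']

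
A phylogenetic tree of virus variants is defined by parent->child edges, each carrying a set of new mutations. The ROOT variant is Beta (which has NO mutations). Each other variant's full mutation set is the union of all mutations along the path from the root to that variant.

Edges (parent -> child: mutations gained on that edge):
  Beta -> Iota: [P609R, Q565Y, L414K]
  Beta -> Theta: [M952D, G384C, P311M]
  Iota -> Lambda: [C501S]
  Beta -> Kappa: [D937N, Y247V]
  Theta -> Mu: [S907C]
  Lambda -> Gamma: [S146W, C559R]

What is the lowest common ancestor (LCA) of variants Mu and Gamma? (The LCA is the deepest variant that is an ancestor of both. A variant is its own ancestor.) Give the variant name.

Path from root to Mu: Beta -> Theta -> Mu
  ancestors of Mu: {Beta, Theta, Mu}
Path from root to Gamma: Beta -> Iota -> Lambda -> Gamma
  ancestors of Gamma: {Beta, Iota, Lambda, Gamma}
Common ancestors: {Beta}
Walk up from Gamma: Gamma (not in ancestors of Mu), Lambda (not in ancestors of Mu), Iota (not in ancestors of Mu), Beta (in ancestors of Mu)
Deepest common ancestor (LCA) = Beta

Answer: Beta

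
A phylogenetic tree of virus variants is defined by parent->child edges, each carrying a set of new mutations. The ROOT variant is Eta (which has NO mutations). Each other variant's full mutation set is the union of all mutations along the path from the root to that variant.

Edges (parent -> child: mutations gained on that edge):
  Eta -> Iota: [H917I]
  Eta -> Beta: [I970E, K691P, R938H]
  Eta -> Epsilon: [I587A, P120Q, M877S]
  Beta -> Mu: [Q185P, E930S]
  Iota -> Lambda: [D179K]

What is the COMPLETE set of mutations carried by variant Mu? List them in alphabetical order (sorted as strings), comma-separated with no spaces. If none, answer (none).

Answer: E930S,I970E,K691P,Q185P,R938H

Derivation:
At Eta: gained [] -> total []
At Beta: gained ['I970E', 'K691P', 'R938H'] -> total ['I970E', 'K691P', 'R938H']
At Mu: gained ['Q185P', 'E930S'] -> total ['E930S', 'I970E', 'K691P', 'Q185P', 'R938H']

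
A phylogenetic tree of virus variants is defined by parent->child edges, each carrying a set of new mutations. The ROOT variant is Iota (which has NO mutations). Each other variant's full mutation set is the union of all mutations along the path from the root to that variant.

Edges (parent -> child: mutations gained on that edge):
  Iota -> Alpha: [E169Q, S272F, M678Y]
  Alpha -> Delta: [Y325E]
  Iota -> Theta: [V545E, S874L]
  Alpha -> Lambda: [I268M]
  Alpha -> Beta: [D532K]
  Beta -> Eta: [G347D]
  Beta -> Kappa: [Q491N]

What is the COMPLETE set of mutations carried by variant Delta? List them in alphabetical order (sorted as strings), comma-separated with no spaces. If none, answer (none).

At Iota: gained [] -> total []
At Alpha: gained ['E169Q', 'S272F', 'M678Y'] -> total ['E169Q', 'M678Y', 'S272F']
At Delta: gained ['Y325E'] -> total ['E169Q', 'M678Y', 'S272F', 'Y325E']

Answer: E169Q,M678Y,S272F,Y325E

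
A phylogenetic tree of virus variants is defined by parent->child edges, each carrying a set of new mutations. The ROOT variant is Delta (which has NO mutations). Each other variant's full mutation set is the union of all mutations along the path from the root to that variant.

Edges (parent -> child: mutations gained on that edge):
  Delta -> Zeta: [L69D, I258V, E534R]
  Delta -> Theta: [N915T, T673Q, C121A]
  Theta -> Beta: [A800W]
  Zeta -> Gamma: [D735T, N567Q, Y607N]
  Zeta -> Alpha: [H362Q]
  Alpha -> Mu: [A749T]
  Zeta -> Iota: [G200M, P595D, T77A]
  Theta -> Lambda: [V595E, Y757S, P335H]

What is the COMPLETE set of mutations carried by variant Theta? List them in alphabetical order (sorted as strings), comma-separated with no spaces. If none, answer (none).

Answer: C121A,N915T,T673Q

Derivation:
At Delta: gained [] -> total []
At Theta: gained ['N915T', 'T673Q', 'C121A'] -> total ['C121A', 'N915T', 'T673Q']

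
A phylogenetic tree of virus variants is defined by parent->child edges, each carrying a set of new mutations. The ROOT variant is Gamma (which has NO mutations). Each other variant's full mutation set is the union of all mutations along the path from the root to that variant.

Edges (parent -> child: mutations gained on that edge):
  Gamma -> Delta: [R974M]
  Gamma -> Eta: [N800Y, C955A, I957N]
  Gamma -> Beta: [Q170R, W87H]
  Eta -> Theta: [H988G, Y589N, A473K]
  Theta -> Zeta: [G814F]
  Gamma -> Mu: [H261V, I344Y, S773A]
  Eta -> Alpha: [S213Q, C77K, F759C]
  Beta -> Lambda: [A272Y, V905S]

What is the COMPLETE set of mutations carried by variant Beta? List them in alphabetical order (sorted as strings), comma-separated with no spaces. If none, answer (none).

At Gamma: gained [] -> total []
At Beta: gained ['Q170R', 'W87H'] -> total ['Q170R', 'W87H']

Answer: Q170R,W87H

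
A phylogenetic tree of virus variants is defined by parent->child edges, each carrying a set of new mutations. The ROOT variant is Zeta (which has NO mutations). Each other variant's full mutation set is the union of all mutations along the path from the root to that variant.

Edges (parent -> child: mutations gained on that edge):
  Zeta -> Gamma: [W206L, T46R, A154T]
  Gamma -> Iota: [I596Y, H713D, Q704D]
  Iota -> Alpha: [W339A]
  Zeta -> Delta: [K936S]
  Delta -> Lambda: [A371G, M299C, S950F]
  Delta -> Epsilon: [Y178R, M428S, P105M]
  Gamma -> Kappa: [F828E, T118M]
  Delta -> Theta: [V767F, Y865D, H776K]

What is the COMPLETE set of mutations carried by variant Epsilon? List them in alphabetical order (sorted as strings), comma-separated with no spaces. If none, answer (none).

Answer: K936S,M428S,P105M,Y178R

Derivation:
At Zeta: gained [] -> total []
At Delta: gained ['K936S'] -> total ['K936S']
At Epsilon: gained ['Y178R', 'M428S', 'P105M'] -> total ['K936S', 'M428S', 'P105M', 'Y178R']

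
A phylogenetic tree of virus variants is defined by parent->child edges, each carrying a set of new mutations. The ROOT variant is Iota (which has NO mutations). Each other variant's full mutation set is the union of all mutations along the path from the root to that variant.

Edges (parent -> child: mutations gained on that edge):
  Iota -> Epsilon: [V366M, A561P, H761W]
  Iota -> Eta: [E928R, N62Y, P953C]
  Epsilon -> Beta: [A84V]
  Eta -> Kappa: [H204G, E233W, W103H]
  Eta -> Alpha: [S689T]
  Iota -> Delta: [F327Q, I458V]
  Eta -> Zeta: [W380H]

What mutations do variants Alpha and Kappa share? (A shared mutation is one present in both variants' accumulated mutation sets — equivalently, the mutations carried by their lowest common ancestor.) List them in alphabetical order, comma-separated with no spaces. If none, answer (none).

Answer: E928R,N62Y,P953C

Derivation:
Accumulating mutations along path to Alpha:
  At Iota: gained [] -> total []
  At Eta: gained ['E928R', 'N62Y', 'P953C'] -> total ['E928R', 'N62Y', 'P953C']
  At Alpha: gained ['S689T'] -> total ['E928R', 'N62Y', 'P953C', 'S689T']
Mutations(Alpha) = ['E928R', 'N62Y', 'P953C', 'S689T']
Accumulating mutations along path to Kappa:
  At Iota: gained [] -> total []
  At Eta: gained ['E928R', 'N62Y', 'P953C'] -> total ['E928R', 'N62Y', 'P953C']
  At Kappa: gained ['H204G', 'E233W', 'W103H'] -> total ['E233W', 'E928R', 'H204G', 'N62Y', 'P953C', 'W103H']
Mutations(Kappa) = ['E233W', 'E928R', 'H204G', 'N62Y', 'P953C', 'W103H']
Intersection: ['E928R', 'N62Y', 'P953C', 'S689T'] ∩ ['E233W', 'E928R', 'H204G', 'N62Y', 'P953C', 'W103H'] = ['E928R', 'N62Y', 'P953C']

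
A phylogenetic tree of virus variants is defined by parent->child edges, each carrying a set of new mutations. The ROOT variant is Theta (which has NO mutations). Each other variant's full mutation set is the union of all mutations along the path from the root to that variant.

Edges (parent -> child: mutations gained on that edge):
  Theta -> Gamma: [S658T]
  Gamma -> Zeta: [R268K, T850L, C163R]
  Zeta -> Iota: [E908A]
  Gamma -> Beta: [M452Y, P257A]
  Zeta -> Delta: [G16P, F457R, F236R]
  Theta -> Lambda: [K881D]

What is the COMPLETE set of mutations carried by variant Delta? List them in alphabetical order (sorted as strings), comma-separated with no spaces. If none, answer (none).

At Theta: gained [] -> total []
At Gamma: gained ['S658T'] -> total ['S658T']
At Zeta: gained ['R268K', 'T850L', 'C163R'] -> total ['C163R', 'R268K', 'S658T', 'T850L']
At Delta: gained ['G16P', 'F457R', 'F236R'] -> total ['C163R', 'F236R', 'F457R', 'G16P', 'R268K', 'S658T', 'T850L']

Answer: C163R,F236R,F457R,G16P,R268K,S658T,T850L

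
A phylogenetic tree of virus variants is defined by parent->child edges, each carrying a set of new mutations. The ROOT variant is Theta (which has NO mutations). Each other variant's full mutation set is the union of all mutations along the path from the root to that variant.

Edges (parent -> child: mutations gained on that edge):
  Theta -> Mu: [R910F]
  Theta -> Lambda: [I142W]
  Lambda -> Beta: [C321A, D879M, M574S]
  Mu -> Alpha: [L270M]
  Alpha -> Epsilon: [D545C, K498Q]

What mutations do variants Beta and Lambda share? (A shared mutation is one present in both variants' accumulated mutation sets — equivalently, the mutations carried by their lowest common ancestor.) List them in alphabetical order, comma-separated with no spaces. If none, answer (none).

Accumulating mutations along path to Beta:
  At Theta: gained [] -> total []
  At Lambda: gained ['I142W'] -> total ['I142W']
  At Beta: gained ['C321A', 'D879M', 'M574S'] -> total ['C321A', 'D879M', 'I142W', 'M574S']
Mutations(Beta) = ['C321A', 'D879M', 'I142W', 'M574S']
Accumulating mutations along path to Lambda:
  At Theta: gained [] -> total []
  At Lambda: gained ['I142W'] -> total ['I142W']
Mutations(Lambda) = ['I142W']
Intersection: ['C321A', 'D879M', 'I142W', 'M574S'] ∩ ['I142W'] = ['I142W']

Answer: I142W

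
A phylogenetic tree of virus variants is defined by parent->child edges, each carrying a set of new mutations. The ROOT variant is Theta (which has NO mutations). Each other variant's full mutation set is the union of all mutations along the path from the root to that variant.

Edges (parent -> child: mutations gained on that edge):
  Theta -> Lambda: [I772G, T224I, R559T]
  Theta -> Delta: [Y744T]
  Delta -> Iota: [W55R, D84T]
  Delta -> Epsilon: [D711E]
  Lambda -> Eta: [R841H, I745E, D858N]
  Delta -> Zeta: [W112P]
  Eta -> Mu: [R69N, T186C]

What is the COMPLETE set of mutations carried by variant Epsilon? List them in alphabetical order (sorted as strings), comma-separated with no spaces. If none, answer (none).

Answer: D711E,Y744T

Derivation:
At Theta: gained [] -> total []
At Delta: gained ['Y744T'] -> total ['Y744T']
At Epsilon: gained ['D711E'] -> total ['D711E', 'Y744T']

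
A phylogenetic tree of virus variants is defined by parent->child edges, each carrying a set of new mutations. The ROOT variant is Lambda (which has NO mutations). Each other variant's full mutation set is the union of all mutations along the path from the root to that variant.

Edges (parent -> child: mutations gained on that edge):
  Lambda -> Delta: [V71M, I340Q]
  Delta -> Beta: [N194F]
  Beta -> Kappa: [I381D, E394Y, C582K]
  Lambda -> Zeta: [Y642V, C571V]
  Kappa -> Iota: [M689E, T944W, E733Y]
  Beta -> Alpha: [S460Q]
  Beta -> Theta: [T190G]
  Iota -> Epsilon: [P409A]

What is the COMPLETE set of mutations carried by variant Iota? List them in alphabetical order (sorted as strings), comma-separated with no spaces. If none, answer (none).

At Lambda: gained [] -> total []
At Delta: gained ['V71M', 'I340Q'] -> total ['I340Q', 'V71M']
At Beta: gained ['N194F'] -> total ['I340Q', 'N194F', 'V71M']
At Kappa: gained ['I381D', 'E394Y', 'C582K'] -> total ['C582K', 'E394Y', 'I340Q', 'I381D', 'N194F', 'V71M']
At Iota: gained ['M689E', 'T944W', 'E733Y'] -> total ['C582K', 'E394Y', 'E733Y', 'I340Q', 'I381D', 'M689E', 'N194F', 'T944W', 'V71M']

Answer: C582K,E394Y,E733Y,I340Q,I381D,M689E,N194F,T944W,V71M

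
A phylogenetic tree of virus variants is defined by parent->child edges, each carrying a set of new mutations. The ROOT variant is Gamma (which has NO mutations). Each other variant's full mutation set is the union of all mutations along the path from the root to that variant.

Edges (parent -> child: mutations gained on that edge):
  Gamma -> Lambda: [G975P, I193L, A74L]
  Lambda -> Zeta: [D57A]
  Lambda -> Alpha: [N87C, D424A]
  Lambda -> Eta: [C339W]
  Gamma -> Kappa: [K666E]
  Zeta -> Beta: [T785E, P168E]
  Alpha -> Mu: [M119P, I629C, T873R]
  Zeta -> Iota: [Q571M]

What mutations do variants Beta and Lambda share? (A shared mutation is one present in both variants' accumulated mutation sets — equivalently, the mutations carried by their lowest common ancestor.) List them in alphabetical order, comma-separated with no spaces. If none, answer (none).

Accumulating mutations along path to Beta:
  At Gamma: gained [] -> total []
  At Lambda: gained ['G975P', 'I193L', 'A74L'] -> total ['A74L', 'G975P', 'I193L']
  At Zeta: gained ['D57A'] -> total ['A74L', 'D57A', 'G975P', 'I193L']
  At Beta: gained ['T785E', 'P168E'] -> total ['A74L', 'D57A', 'G975P', 'I193L', 'P168E', 'T785E']
Mutations(Beta) = ['A74L', 'D57A', 'G975P', 'I193L', 'P168E', 'T785E']
Accumulating mutations along path to Lambda:
  At Gamma: gained [] -> total []
  At Lambda: gained ['G975P', 'I193L', 'A74L'] -> total ['A74L', 'G975P', 'I193L']
Mutations(Lambda) = ['A74L', 'G975P', 'I193L']
Intersection: ['A74L', 'D57A', 'G975P', 'I193L', 'P168E', 'T785E'] ∩ ['A74L', 'G975P', 'I193L'] = ['A74L', 'G975P', 'I193L']

Answer: A74L,G975P,I193L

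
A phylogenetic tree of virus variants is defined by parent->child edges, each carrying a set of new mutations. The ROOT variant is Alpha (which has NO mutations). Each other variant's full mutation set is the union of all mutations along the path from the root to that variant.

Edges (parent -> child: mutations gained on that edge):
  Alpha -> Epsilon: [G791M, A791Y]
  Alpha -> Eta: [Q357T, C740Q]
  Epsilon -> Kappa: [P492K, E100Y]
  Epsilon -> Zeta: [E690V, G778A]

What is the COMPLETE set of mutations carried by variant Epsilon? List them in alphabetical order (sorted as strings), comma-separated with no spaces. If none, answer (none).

At Alpha: gained [] -> total []
At Epsilon: gained ['G791M', 'A791Y'] -> total ['A791Y', 'G791M']

Answer: A791Y,G791M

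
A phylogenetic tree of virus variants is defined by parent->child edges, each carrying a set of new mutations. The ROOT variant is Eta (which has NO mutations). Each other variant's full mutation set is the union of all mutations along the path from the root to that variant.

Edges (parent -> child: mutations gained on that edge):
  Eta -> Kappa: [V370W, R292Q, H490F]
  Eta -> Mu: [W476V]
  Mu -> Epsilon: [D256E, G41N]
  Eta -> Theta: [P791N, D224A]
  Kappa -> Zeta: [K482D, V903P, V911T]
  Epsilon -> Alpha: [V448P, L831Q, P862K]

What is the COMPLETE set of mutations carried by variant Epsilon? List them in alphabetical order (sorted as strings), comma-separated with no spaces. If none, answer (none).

At Eta: gained [] -> total []
At Mu: gained ['W476V'] -> total ['W476V']
At Epsilon: gained ['D256E', 'G41N'] -> total ['D256E', 'G41N', 'W476V']

Answer: D256E,G41N,W476V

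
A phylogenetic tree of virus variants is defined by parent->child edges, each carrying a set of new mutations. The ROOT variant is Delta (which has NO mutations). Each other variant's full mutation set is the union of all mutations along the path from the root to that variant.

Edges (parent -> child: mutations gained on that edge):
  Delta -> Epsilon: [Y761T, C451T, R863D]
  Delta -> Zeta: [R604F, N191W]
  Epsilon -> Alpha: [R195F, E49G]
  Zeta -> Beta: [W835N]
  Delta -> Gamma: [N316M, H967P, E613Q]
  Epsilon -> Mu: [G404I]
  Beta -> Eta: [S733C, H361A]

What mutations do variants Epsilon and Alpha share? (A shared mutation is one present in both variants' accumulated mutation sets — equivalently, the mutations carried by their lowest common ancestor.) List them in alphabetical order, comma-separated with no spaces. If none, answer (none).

Answer: C451T,R863D,Y761T

Derivation:
Accumulating mutations along path to Epsilon:
  At Delta: gained [] -> total []
  At Epsilon: gained ['Y761T', 'C451T', 'R863D'] -> total ['C451T', 'R863D', 'Y761T']
Mutations(Epsilon) = ['C451T', 'R863D', 'Y761T']
Accumulating mutations along path to Alpha:
  At Delta: gained [] -> total []
  At Epsilon: gained ['Y761T', 'C451T', 'R863D'] -> total ['C451T', 'R863D', 'Y761T']
  At Alpha: gained ['R195F', 'E49G'] -> total ['C451T', 'E49G', 'R195F', 'R863D', 'Y761T']
Mutations(Alpha) = ['C451T', 'E49G', 'R195F', 'R863D', 'Y761T']
Intersection: ['C451T', 'R863D', 'Y761T'] ∩ ['C451T', 'E49G', 'R195F', 'R863D', 'Y761T'] = ['C451T', 'R863D', 'Y761T']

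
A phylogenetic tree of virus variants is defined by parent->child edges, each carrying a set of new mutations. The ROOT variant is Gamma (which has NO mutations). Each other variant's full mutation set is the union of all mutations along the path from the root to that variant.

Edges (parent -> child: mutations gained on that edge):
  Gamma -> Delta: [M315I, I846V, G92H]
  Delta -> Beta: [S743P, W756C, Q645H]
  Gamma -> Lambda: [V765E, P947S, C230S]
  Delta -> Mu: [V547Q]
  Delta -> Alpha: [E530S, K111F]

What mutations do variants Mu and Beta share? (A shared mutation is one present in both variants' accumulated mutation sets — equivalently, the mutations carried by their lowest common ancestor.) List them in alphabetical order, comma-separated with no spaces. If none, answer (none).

Accumulating mutations along path to Mu:
  At Gamma: gained [] -> total []
  At Delta: gained ['M315I', 'I846V', 'G92H'] -> total ['G92H', 'I846V', 'M315I']
  At Mu: gained ['V547Q'] -> total ['G92H', 'I846V', 'M315I', 'V547Q']
Mutations(Mu) = ['G92H', 'I846V', 'M315I', 'V547Q']
Accumulating mutations along path to Beta:
  At Gamma: gained [] -> total []
  At Delta: gained ['M315I', 'I846V', 'G92H'] -> total ['G92H', 'I846V', 'M315I']
  At Beta: gained ['S743P', 'W756C', 'Q645H'] -> total ['G92H', 'I846V', 'M315I', 'Q645H', 'S743P', 'W756C']
Mutations(Beta) = ['G92H', 'I846V', 'M315I', 'Q645H', 'S743P', 'W756C']
Intersection: ['G92H', 'I846V', 'M315I', 'V547Q'] ∩ ['G92H', 'I846V', 'M315I', 'Q645H', 'S743P', 'W756C'] = ['G92H', 'I846V', 'M315I']

Answer: G92H,I846V,M315I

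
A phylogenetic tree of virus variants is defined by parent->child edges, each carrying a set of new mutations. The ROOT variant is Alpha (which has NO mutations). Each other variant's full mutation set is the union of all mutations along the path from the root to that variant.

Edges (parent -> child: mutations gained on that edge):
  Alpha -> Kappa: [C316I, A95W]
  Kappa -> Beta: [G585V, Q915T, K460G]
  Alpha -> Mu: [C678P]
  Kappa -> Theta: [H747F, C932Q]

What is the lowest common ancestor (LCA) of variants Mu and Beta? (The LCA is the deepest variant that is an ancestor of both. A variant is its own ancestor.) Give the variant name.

Answer: Alpha

Derivation:
Path from root to Mu: Alpha -> Mu
  ancestors of Mu: {Alpha, Mu}
Path from root to Beta: Alpha -> Kappa -> Beta
  ancestors of Beta: {Alpha, Kappa, Beta}
Common ancestors: {Alpha}
Walk up from Beta: Beta (not in ancestors of Mu), Kappa (not in ancestors of Mu), Alpha (in ancestors of Mu)
Deepest common ancestor (LCA) = Alpha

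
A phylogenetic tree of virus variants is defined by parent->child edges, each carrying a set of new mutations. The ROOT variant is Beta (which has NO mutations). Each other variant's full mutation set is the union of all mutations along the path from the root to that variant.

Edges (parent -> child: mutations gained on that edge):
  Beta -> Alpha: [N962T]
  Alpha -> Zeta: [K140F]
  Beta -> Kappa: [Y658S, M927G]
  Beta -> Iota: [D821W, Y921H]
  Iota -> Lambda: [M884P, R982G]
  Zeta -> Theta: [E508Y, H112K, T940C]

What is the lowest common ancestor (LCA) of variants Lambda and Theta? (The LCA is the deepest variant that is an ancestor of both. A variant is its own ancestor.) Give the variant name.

Answer: Beta

Derivation:
Path from root to Lambda: Beta -> Iota -> Lambda
  ancestors of Lambda: {Beta, Iota, Lambda}
Path from root to Theta: Beta -> Alpha -> Zeta -> Theta
  ancestors of Theta: {Beta, Alpha, Zeta, Theta}
Common ancestors: {Beta}
Walk up from Theta: Theta (not in ancestors of Lambda), Zeta (not in ancestors of Lambda), Alpha (not in ancestors of Lambda), Beta (in ancestors of Lambda)
Deepest common ancestor (LCA) = Beta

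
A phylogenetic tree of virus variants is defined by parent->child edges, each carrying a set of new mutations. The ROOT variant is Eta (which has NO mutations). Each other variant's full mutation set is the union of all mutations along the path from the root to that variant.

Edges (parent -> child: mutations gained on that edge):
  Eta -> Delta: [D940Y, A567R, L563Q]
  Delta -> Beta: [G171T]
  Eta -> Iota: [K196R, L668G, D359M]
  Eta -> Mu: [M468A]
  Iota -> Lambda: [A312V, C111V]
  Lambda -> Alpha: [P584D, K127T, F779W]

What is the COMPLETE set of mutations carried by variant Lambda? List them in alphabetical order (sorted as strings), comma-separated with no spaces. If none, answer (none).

At Eta: gained [] -> total []
At Iota: gained ['K196R', 'L668G', 'D359M'] -> total ['D359M', 'K196R', 'L668G']
At Lambda: gained ['A312V', 'C111V'] -> total ['A312V', 'C111V', 'D359M', 'K196R', 'L668G']

Answer: A312V,C111V,D359M,K196R,L668G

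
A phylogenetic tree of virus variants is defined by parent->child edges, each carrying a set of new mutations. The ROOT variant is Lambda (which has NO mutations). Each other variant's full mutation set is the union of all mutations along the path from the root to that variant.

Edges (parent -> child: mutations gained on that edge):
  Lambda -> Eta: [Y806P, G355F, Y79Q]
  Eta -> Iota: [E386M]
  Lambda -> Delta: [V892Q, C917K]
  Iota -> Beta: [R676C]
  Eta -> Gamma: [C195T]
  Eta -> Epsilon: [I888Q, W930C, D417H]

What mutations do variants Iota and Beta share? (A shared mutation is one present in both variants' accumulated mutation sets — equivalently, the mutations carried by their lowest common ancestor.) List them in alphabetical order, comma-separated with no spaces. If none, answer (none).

Accumulating mutations along path to Iota:
  At Lambda: gained [] -> total []
  At Eta: gained ['Y806P', 'G355F', 'Y79Q'] -> total ['G355F', 'Y79Q', 'Y806P']
  At Iota: gained ['E386M'] -> total ['E386M', 'G355F', 'Y79Q', 'Y806P']
Mutations(Iota) = ['E386M', 'G355F', 'Y79Q', 'Y806P']
Accumulating mutations along path to Beta:
  At Lambda: gained [] -> total []
  At Eta: gained ['Y806P', 'G355F', 'Y79Q'] -> total ['G355F', 'Y79Q', 'Y806P']
  At Iota: gained ['E386M'] -> total ['E386M', 'G355F', 'Y79Q', 'Y806P']
  At Beta: gained ['R676C'] -> total ['E386M', 'G355F', 'R676C', 'Y79Q', 'Y806P']
Mutations(Beta) = ['E386M', 'G355F', 'R676C', 'Y79Q', 'Y806P']
Intersection: ['E386M', 'G355F', 'Y79Q', 'Y806P'] ∩ ['E386M', 'G355F', 'R676C', 'Y79Q', 'Y806P'] = ['E386M', 'G355F', 'Y79Q', 'Y806P']

Answer: E386M,G355F,Y79Q,Y806P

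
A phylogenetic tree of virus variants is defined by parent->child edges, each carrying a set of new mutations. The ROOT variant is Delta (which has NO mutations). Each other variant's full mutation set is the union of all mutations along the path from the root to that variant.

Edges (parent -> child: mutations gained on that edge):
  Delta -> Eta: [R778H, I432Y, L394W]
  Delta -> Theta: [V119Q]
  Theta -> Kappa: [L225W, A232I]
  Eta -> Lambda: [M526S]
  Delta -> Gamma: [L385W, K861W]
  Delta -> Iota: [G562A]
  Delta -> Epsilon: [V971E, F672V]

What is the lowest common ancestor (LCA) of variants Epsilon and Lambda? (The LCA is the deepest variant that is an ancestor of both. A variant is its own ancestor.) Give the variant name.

Answer: Delta

Derivation:
Path from root to Epsilon: Delta -> Epsilon
  ancestors of Epsilon: {Delta, Epsilon}
Path from root to Lambda: Delta -> Eta -> Lambda
  ancestors of Lambda: {Delta, Eta, Lambda}
Common ancestors: {Delta}
Walk up from Lambda: Lambda (not in ancestors of Epsilon), Eta (not in ancestors of Epsilon), Delta (in ancestors of Epsilon)
Deepest common ancestor (LCA) = Delta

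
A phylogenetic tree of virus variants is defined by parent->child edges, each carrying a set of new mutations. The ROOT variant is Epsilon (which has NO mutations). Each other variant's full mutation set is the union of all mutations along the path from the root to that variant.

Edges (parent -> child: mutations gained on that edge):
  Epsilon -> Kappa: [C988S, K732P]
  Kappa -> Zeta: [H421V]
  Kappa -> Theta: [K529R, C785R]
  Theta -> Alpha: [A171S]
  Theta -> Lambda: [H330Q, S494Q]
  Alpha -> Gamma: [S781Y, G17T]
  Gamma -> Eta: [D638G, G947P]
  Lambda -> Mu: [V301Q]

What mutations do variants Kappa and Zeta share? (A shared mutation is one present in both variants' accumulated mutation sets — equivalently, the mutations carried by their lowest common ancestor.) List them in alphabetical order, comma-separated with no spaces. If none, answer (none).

Accumulating mutations along path to Kappa:
  At Epsilon: gained [] -> total []
  At Kappa: gained ['C988S', 'K732P'] -> total ['C988S', 'K732P']
Mutations(Kappa) = ['C988S', 'K732P']
Accumulating mutations along path to Zeta:
  At Epsilon: gained [] -> total []
  At Kappa: gained ['C988S', 'K732P'] -> total ['C988S', 'K732P']
  At Zeta: gained ['H421V'] -> total ['C988S', 'H421V', 'K732P']
Mutations(Zeta) = ['C988S', 'H421V', 'K732P']
Intersection: ['C988S', 'K732P'] ∩ ['C988S', 'H421V', 'K732P'] = ['C988S', 'K732P']

Answer: C988S,K732P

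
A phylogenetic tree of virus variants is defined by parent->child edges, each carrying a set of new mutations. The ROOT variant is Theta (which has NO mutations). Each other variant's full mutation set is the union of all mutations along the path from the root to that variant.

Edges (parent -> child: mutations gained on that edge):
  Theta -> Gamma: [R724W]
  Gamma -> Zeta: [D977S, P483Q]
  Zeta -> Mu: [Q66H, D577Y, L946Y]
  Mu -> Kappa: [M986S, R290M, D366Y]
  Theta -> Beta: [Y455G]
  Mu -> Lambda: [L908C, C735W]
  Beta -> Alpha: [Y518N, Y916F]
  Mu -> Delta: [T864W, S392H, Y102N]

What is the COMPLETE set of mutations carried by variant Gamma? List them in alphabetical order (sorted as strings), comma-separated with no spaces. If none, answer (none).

At Theta: gained [] -> total []
At Gamma: gained ['R724W'] -> total ['R724W']

Answer: R724W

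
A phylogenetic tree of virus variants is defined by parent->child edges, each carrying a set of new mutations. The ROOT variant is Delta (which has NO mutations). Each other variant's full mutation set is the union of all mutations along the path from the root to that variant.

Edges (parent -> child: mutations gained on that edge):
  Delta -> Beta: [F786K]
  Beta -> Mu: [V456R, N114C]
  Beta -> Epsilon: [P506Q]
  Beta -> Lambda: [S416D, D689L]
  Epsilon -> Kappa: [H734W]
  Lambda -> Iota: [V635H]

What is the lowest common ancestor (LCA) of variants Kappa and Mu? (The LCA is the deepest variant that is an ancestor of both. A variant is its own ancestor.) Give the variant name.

Answer: Beta

Derivation:
Path from root to Kappa: Delta -> Beta -> Epsilon -> Kappa
  ancestors of Kappa: {Delta, Beta, Epsilon, Kappa}
Path from root to Mu: Delta -> Beta -> Mu
  ancestors of Mu: {Delta, Beta, Mu}
Common ancestors: {Delta, Beta}
Walk up from Mu: Mu (not in ancestors of Kappa), Beta (in ancestors of Kappa), Delta (in ancestors of Kappa)
Deepest common ancestor (LCA) = Beta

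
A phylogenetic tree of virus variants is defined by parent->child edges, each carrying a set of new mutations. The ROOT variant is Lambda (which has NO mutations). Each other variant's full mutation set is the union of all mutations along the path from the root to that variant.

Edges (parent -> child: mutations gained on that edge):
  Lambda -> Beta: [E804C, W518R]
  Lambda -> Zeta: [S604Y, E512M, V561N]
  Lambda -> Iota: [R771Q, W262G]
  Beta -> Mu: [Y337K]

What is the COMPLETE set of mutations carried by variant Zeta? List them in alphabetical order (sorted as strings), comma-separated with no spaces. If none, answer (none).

Answer: E512M,S604Y,V561N

Derivation:
At Lambda: gained [] -> total []
At Zeta: gained ['S604Y', 'E512M', 'V561N'] -> total ['E512M', 'S604Y', 'V561N']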